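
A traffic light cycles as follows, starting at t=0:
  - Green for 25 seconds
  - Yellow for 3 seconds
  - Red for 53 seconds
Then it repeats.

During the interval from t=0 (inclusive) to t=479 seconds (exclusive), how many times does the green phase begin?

Answer: 6

Derivation:
Cycle = 25+3+53 = 81s
green phase starts at t = k*81 + 0 for k=0,1,2,...
Need k*81+0 < 479 → k < 5.914
k ∈ {0, ..., 5} → 6 starts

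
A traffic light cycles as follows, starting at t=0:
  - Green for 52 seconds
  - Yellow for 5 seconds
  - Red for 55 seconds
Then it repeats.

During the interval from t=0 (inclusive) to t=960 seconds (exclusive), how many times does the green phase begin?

Answer: 9

Derivation:
Cycle = 52+5+55 = 112s
green phase starts at t = k*112 + 0 for k=0,1,2,...
Need k*112+0 < 960 → k < 8.571
k ∈ {0, ..., 8} → 9 starts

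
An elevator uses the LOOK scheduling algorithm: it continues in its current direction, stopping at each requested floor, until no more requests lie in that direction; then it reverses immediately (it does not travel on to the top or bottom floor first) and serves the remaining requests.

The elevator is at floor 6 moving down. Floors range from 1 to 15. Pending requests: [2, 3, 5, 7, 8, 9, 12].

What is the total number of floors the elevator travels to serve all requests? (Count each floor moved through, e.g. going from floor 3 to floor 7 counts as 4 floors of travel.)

Start at floor 6 moving down, LOOK stop order: [5, 3, 2, 7, 8, 9, 12]
  6 → 5: |5-6| = 1, total = 1
  5 → 3: |3-5| = 2, total = 3
  3 → 2: |2-3| = 1, total = 4
  2 → 7: |7-2| = 5, total = 9
  7 → 8: |8-7| = 1, total = 10
  8 → 9: |9-8| = 1, total = 11
  9 → 12: |12-9| = 3, total = 14

Answer: 14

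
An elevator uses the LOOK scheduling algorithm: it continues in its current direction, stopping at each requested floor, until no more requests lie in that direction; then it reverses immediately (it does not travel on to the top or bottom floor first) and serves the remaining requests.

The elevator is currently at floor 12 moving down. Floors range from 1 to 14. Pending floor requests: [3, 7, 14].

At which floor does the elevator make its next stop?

Current floor: 12, direction: down
Requests above: [14]
Requests below: [3, 7]
Moving down and requests lie below → nearest below is max([3, 7]) = 7

Answer: 7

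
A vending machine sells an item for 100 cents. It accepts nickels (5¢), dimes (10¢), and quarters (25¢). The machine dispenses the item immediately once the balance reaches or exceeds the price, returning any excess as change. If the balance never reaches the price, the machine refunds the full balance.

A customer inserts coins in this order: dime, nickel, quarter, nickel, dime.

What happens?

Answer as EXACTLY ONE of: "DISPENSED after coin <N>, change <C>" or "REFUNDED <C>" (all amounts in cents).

Price: 100¢
Coin 1 (dime, 10¢): balance = 10¢
Coin 2 (nickel, 5¢): balance = 15¢
Coin 3 (quarter, 25¢): balance = 40¢
Coin 4 (nickel, 5¢): balance = 45¢
Coin 5 (dime, 10¢): balance = 55¢
All coins inserted, balance 55¢ < price 100¢ → REFUND 55¢

Answer: REFUNDED 55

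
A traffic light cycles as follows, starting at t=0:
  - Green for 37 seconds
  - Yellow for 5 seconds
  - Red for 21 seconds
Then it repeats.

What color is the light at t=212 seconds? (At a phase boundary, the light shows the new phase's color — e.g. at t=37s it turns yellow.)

Cycle length = 37 + 5 + 21 = 63s
t = 212, phase_t = 212 mod 63 = 23
23 < 37 (green end) → GREEN

Answer: green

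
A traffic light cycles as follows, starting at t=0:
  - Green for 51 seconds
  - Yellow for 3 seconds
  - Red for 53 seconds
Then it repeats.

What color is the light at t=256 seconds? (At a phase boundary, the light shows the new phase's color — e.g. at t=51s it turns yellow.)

Cycle length = 51 + 3 + 53 = 107s
t = 256, phase_t = 256 mod 107 = 42
42 < 51 (green end) → GREEN

Answer: green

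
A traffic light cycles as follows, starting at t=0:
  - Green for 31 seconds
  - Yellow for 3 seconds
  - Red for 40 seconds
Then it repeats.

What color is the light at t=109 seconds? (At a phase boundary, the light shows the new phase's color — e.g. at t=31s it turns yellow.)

Answer: red

Derivation:
Cycle length = 31 + 3 + 40 = 74s
t = 109, phase_t = 109 mod 74 = 35
35 >= 34 → RED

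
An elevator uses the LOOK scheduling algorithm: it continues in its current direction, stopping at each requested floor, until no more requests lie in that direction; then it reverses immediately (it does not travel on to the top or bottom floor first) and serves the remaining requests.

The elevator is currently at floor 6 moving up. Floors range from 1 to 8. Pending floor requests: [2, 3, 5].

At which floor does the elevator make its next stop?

Current floor: 6, direction: up
Requests above: []
Requests below: [2, 3, 5]
Moving up but no requests above → reverse; nearest below is max([2, 3, 5]) = 5

Answer: 5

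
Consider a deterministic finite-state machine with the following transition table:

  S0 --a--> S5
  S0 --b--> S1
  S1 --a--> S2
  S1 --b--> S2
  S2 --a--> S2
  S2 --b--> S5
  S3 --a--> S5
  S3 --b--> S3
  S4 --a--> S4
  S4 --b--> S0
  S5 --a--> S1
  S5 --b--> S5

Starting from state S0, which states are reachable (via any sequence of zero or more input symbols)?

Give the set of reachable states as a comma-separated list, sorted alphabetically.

Answer: S0, S1, S2, S5

Derivation:
BFS from S0:
  visit S0: S0--a-->S5 (new), S0--b-->S1 (new)
  visit S5: S5--a-->S1 (seen), S5--b-->S5 (seen)
  visit S1: S1--a-->S2 (new), S1--b-->S2 (seen)
  visit S2: S2--a-->S2 (seen), S2--b-->S5 (seen)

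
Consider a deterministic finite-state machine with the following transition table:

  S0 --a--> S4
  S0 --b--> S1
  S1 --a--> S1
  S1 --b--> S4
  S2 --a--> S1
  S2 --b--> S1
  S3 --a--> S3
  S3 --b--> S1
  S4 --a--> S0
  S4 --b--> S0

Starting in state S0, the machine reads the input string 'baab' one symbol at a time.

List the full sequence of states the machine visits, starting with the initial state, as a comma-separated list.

Start: S0
  read 'b': S0 --b--> S1
  read 'a': S1 --a--> S1
  read 'a': S1 --a--> S1
  read 'b': S1 --b--> S4

Answer: S0, S1, S1, S1, S4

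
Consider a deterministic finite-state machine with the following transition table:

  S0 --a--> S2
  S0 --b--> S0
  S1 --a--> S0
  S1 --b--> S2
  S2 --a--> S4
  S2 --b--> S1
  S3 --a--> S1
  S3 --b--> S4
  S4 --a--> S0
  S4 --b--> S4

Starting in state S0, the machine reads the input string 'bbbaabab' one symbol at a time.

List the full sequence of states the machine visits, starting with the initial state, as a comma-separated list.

Answer: S0, S0, S0, S0, S2, S4, S4, S0, S0

Derivation:
Start: S0
  read 'b': S0 --b--> S0
  read 'b': S0 --b--> S0
  read 'b': S0 --b--> S0
  read 'a': S0 --a--> S2
  read 'a': S2 --a--> S4
  read 'b': S4 --b--> S4
  read 'a': S4 --a--> S0
  read 'b': S0 --b--> S0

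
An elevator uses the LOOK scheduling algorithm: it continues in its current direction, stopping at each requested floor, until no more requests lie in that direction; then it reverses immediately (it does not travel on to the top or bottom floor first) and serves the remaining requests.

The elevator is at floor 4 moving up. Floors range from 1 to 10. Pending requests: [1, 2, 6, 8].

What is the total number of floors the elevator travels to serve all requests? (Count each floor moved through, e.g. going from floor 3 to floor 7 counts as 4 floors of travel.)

Start at floor 4 moving up, LOOK stop order: [6, 8, 2, 1]
  4 → 6: |6-4| = 2, total = 2
  6 → 8: |8-6| = 2, total = 4
  8 → 2: |2-8| = 6, total = 10
  2 → 1: |1-2| = 1, total = 11

Answer: 11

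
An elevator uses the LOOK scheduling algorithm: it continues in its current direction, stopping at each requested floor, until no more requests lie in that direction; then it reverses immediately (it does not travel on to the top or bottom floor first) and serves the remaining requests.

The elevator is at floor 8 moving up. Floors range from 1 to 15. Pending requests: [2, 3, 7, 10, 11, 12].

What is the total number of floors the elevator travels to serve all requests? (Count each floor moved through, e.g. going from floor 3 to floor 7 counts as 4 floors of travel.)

Answer: 14

Derivation:
Start at floor 8 moving up, LOOK stop order: [10, 11, 12, 7, 3, 2]
  8 → 10: |10-8| = 2, total = 2
  10 → 11: |11-10| = 1, total = 3
  11 → 12: |12-11| = 1, total = 4
  12 → 7: |7-12| = 5, total = 9
  7 → 3: |3-7| = 4, total = 13
  3 → 2: |2-3| = 1, total = 14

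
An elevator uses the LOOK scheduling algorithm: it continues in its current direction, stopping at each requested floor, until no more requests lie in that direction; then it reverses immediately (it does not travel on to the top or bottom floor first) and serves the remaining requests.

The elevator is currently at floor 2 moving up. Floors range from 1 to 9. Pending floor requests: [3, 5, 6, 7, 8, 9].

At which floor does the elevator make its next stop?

Current floor: 2, direction: up
Requests above: [3, 5, 6, 7, 8, 9]
Requests below: []
Moving up and requests lie above → nearest above is min([3, 5, 6, 7, 8, 9]) = 3

Answer: 3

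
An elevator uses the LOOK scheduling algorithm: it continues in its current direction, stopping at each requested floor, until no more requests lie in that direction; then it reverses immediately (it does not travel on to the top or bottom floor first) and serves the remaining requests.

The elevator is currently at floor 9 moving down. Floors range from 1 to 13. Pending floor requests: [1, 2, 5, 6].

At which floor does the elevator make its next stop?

Answer: 6

Derivation:
Current floor: 9, direction: down
Requests above: []
Requests below: [1, 2, 5, 6]
Moving down and requests lie below → nearest below is max([1, 2, 5, 6]) = 6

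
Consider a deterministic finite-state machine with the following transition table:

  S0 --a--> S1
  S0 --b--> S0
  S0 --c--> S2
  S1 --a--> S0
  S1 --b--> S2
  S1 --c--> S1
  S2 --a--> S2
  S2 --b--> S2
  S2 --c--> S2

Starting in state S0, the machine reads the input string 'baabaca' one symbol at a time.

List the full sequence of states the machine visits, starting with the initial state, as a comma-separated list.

Start: S0
  read 'b': S0 --b--> S0
  read 'a': S0 --a--> S1
  read 'a': S1 --a--> S0
  read 'b': S0 --b--> S0
  read 'a': S0 --a--> S1
  read 'c': S1 --c--> S1
  read 'a': S1 --a--> S0

Answer: S0, S0, S1, S0, S0, S1, S1, S0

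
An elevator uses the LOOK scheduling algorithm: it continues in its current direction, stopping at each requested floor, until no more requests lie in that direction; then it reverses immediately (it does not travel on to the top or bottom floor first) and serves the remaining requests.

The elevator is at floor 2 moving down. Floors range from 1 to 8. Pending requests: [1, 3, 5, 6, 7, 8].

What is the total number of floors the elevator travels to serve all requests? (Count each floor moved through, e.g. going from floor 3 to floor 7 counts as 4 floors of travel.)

Start at floor 2 moving down, LOOK stop order: [1, 3, 5, 6, 7, 8]
  2 → 1: |1-2| = 1, total = 1
  1 → 3: |3-1| = 2, total = 3
  3 → 5: |5-3| = 2, total = 5
  5 → 6: |6-5| = 1, total = 6
  6 → 7: |7-6| = 1, total = 7
  7 → 8: |8-7| = 1, total = 8

Answer: 8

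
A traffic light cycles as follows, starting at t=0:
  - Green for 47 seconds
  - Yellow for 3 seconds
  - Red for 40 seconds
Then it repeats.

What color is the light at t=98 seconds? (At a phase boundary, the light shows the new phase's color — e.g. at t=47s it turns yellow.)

Answer: green

Derivation:
Cycle length = 47 + 3 + 40 = 90s
t = 98, phase_t = 98 mod 90 = 8
8 < 47 (green end) → GREEN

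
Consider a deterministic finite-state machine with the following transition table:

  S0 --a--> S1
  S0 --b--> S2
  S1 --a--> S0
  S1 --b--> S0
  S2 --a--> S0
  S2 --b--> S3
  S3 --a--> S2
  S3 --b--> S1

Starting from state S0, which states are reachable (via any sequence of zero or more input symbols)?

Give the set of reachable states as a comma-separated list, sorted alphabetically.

BFS from S0:
  visit S0: S0--a-->S1 (new), S0--b-->S2 (new)
  visit S1: S1--a-->S0 (seen), S1--b-->S0 (seen)
  visit S2: S2--a-->S0 (seen), S2--b-->S3 (new)
  visit S3: S3--a-->S2 (seen), S3--b-->S1 (seen)

Answer: S0, S1, S2, S3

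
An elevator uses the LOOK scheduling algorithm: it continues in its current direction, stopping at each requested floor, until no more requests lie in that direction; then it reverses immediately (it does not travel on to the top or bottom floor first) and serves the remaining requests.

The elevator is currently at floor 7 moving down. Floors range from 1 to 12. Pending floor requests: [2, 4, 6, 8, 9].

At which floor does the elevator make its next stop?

Current floor: 7, direction: down
Requests above: [8, 9]
Requests below: [2, 4, 6]
Moving down and requests lie below → nearest below is max([2, 4, 6]) = 6

Answer: 6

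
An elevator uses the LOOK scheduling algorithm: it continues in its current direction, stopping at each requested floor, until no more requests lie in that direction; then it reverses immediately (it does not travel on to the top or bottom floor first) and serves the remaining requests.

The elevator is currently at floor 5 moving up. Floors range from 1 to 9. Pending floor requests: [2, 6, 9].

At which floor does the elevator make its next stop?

Answer: 6

Derivation:
Current floor: 5, direction: up
Requests above: [6, 9]
Requests below: [2]
Moving up and requests lie above → nearest above is min([6, 9]) = 6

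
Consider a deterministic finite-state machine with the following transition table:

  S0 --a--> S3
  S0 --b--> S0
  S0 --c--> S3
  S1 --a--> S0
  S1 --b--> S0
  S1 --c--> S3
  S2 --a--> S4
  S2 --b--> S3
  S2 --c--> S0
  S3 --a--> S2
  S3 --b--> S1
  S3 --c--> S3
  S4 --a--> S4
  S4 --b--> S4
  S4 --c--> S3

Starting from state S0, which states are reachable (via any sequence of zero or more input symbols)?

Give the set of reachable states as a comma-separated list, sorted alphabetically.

BFS from S0:
  visit S0: S0--a-->S3 (new), S0--b-->S0 (seen), S0--c-->S3 (seen)
  visit S3: S3--a-->S2 (new), S3--b-->S1 (new), S3--c-->S3 (seen)
  visit S2: S2--a-->S4 (new), S2--b-->S3 (seen), S2--c-->S0 (seen)
  visit S1: S1--a-->S0 (seen), S1--b-->S0 (seen), S1--c-->S3 (seen)
  visit S4: S4--a-->S4 (seen), S4--b-->S4 (seen), S4--c-->S3 (seen)

Answer: S0, S1, S2, S3, S4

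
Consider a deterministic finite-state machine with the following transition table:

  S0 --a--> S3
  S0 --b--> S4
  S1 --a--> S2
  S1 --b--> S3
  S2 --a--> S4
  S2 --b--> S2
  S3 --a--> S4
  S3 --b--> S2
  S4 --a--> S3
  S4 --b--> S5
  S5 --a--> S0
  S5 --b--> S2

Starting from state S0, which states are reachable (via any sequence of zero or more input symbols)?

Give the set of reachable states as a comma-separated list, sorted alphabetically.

BFS from S0:
  visit S0: S0--a-->S3 (new), S0--b-->S4 (new)
  visit S3: S3--a-->S4 (seen), S3--b-->S2 (new)
  visit S4: S4--a-->S3 (seen), S4--b-->S5 (new)
  visit S2: S2--a-->S4 (seen), S2--b-->S2 (seen)
  visit S5: S5--a-->S0 (seen), S5--b-->S2 (seen)

Answer: S0, S2, S3, S4, S5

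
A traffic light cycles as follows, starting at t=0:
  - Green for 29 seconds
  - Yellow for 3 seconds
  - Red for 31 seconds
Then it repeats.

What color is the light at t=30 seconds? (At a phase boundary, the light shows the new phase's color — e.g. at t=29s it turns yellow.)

Answer: yellow

Derivation:
Cycle length = 29 + 3 + 31 = 63s
t = 30, phase_t = 30 mod 63 = 30
29 <= 30 < 32 (yellow end) → YELLOW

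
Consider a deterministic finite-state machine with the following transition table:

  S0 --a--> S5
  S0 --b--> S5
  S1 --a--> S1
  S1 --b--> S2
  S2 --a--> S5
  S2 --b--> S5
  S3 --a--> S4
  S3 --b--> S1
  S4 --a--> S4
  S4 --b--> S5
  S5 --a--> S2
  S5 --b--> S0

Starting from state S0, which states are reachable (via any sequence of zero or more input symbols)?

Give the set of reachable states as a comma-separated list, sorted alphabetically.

BFS from S0:
  visit S0: S0--a-->S5 (new), S0--b-->S5 (seen)
  visit S5: S5--a-->S2 (new), S5--b-->S0 (seen)
  visit S2: S2--a-->S5 (seen), S2--b-->S5 (seen)

Answer: S0, S2, S5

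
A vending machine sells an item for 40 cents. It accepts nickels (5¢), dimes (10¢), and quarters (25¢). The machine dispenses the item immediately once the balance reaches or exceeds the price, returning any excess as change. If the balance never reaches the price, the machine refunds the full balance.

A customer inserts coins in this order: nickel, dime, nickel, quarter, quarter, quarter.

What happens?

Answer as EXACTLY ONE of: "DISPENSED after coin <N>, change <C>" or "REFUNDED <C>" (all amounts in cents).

Price: 40¢
Coin 1 (nickel, 5¢): balance = 5¢
Coin 2 (dime, 10¢): balance = 15¢
Coin 3 (nickel, 5¢): balance = 20¢
Coin 4 (quarter, 25¢): balance = 45¢
  → balance >= price → DISPENSE, change = 45 - 40 = 5¢

Answer: DISPENSED after coin 4, change 5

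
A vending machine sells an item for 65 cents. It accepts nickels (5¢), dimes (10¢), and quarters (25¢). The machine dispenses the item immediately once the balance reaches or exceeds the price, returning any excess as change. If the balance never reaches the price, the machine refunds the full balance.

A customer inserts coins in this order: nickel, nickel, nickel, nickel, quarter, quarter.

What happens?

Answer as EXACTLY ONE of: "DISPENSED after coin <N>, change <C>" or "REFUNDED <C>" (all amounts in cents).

Price: 65¢
Coin 1 (nickel, 5¢): balance = 5¢
Coin 2 (nickel, 5¢): balance = 10¢
Coin 3 (nickel, 5¢): balance = 15¢
Coin 4 (nickel, 5¢): balance = 20¢
Coin 5 (quarter, 25¢): balance = 45¢
Coin 6 (quarter, 25¢): balance = 70¢
  → balance >= price → DISPENSE, change = 70 - 65 = 5¢

Answer: DISPENSED after coin 6, change 5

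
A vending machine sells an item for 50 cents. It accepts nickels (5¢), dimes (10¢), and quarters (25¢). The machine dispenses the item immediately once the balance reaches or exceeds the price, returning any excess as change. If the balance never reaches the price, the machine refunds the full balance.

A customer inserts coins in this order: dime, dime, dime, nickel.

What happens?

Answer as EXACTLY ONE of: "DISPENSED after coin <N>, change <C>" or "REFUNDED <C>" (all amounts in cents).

Price: 50¢
Coin 1 (dime, 10¢): balance = 10¢
Coin 2 (dime, 10¢): balance = 20¢
Coin 3 (dime, 10¢): balance = 30¢
Coin 4 (nickel, 5¢): balance = 35¢
All coins inserted, balance 35¢ < price 50¢ → REFUND 35¢

Answer: REFUNDED 35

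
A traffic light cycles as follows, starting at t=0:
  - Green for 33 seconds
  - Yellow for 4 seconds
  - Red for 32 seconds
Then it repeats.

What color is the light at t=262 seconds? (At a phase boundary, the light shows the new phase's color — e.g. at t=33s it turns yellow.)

Cycle length = 33 + 4 + 32 = 69s
t = 262, phase_t = 262 mod 69 = 55
55 >= 37 → RED

Answer: red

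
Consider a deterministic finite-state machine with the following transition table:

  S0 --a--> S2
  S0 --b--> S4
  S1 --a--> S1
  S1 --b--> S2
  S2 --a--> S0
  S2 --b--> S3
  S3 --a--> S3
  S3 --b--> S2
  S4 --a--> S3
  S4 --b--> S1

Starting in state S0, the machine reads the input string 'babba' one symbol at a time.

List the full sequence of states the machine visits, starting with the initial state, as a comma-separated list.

Answer: S0, S4, S3, S2, S3, S3

Derivation:
Start: S0
  read 'b': S0 --b--> S4
  read 'a': S4 --a--> S3
  read 'b': S3 --b--> S2
  read 'b': S2 --b--> S3
  read 'a': S3 --a--> S3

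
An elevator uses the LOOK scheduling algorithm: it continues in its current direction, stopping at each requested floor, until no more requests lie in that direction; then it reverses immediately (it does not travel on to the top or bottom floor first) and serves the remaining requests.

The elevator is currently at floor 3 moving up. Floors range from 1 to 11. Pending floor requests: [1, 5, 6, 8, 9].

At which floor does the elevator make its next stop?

Answer: 5

Derivation:
Current floor: 3, direction: up
Requests above: [5, 6, 8, 9]
Requests below: [1]
Moving up and requests lie above → nearest above is min([5, 6, 8, 9]) = 5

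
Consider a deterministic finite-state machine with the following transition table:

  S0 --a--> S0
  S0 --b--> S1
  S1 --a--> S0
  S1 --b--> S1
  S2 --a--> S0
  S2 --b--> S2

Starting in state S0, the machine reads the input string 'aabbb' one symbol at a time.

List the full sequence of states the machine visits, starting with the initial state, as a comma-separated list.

Answer: S0, S0, S0, S1, S1, S1

Derivation:
Start: S0
  read 'a': S0 --a--> S0
  read 'a': S0 --a--> S0
  read 'b': S0 --b--> S1
  read 'b': S1 --b--> S1
  read 'b': S1 --b--> S1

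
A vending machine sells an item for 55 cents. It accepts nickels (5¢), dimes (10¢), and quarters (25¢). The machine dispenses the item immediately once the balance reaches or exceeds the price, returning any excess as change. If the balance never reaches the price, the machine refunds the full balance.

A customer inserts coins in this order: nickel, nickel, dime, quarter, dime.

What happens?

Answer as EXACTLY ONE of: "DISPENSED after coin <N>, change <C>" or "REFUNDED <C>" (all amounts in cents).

Price: 55¢
Coin 1 (nickel, 5¢): balance = 5¢
Coin 2 (nickel, 5¢): balance = 10¢
Coin 3 (dime, 10¢): balance = 20¢
Coin 4 (quarter, 25¢): balance = 45¢
Coin 5 (dime, 10¢): balance = 55¢
  → balance >= price → DISPENSE, change = 55 - 55 = 0¢

Answer: DISPENSED after coin 5, change 0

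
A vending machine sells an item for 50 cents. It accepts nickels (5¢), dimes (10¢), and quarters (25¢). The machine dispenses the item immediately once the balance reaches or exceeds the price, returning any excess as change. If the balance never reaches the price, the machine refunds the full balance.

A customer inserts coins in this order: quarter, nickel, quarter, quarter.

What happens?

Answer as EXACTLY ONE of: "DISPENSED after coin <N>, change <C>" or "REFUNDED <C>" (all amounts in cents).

Price: 50¢
Coin 1 (quarter, 25¢): balance = 25¢
Coin 2 (nickel, 5¢): balance = 30¢
Coin 3 (quarter, 25¢): balance = 55¢
  → balance >= price → DISPENSE, change = 55 - 50 = 5¢

Answer: DISPENSED after coin 3, change 5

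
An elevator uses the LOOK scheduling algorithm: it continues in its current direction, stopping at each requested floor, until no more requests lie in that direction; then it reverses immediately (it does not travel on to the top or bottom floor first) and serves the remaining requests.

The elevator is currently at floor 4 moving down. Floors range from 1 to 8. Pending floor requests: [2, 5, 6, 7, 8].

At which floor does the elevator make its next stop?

Current floor: 4, direction: down
Requests above: [5, 6, 7, 8]
Requests below: [2]
Moving down and requests lie below → nearest below is max([2]) = 2

Answer: 2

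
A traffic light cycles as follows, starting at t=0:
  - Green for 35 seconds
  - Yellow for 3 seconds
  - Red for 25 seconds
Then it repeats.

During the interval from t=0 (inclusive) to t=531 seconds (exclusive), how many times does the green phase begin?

Cycle = 35+3+25 = 63s
green phase starts at t = k*63 + 0 for k=0,1,2,...
Need k*63+0 < 531 → k < 8.429
k ∈ {0, ..., 8} → 9 starts

Answer: 9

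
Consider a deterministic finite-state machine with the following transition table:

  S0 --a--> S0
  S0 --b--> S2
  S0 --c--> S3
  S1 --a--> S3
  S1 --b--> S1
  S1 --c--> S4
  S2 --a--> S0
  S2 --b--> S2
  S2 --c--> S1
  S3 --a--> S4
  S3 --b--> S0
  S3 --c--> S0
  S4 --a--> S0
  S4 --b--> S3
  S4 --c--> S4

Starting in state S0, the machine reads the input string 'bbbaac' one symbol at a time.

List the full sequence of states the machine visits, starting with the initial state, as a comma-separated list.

Answer: S0, S2, S2, S2, S0, S0, S3

Derivation:
Start: S0
  read 'b': S0 --b--> S2
  read 'b': S2 --b--> S2
  read 'b': S2 --b--> S2
  read 'a': S2 --a--> S0
  read 'a': S0 --a--> S0
  read 'c': S0 --c--> S3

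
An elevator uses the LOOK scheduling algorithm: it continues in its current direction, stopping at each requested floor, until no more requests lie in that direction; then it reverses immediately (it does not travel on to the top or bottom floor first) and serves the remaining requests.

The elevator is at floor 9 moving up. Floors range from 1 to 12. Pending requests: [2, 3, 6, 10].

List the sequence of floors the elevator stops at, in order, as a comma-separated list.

Current: 9, moving UP
Serve above first (ascending): [10]
Then reverse, serve below (descending): [6, 3, 2]

Answer: 10, 6, 3, 2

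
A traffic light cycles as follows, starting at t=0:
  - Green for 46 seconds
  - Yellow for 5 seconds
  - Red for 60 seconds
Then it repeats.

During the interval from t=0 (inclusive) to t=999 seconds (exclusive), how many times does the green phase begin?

Cycle = 46+5+60 = 111s
green phase starts at t = k*111 + 0 for k=0,1,2,...
Need k*111+0 < 999 → k < 9.000
k ∈ {0, ..., 8} → 9 starts

Answer: 9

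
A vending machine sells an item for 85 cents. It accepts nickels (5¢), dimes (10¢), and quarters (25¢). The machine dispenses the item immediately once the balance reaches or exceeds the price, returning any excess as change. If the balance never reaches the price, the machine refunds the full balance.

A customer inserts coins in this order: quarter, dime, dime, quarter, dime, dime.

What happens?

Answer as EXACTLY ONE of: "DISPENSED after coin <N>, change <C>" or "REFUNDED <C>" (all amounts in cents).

Answer: DISPENSED after coin 6, change 5

Derivation:
Price: 85¢
Coin 1 (quarter, 25¢): balance = 25¢
Coin 2 (dime, 10¢): balance = 35¢
Coin 3 (dime, 10¢): balance = 45¢
Coin 4 (quarter, 25¢): balance = 70¢
Coin 5 (dime, 10¢): balance = 80¢
Coin 6 (dime, 10¢): balance = 90¢
  → balance >= price → DISPENSE, change = 90 - 85 = 5¢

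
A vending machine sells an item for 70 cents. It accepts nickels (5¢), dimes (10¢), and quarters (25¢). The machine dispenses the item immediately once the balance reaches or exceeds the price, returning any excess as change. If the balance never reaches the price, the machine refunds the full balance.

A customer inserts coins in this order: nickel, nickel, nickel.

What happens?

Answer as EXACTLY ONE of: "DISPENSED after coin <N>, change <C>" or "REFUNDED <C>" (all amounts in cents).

Price: 70¢
Coin 1 (nickel, 5¢): balance = 5¢
Coin 2 (nickel, 5¢): balance = 10¢
Coin 3 (nickel, 5¢): balance = 15¢
All coins inserted, balance 15¢ < price 70¢ → REFUND 15¢

Answer: REFUNDED 15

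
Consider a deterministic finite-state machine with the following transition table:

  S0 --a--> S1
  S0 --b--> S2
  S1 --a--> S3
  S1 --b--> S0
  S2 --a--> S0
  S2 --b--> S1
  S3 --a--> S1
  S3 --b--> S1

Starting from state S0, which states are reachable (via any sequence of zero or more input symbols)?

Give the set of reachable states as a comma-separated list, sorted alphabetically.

Answer: S0, S1, S2, S3

Derivation:
BFS from S0:
  visit S0: S0--a-->S1 (new), S0--b-->S2 (new)
  visit S1: S1--a-->S3 (new), S1--b-->S0 (seen)
  visit S2: S2--a-->S0 (seen), S2--b-->S1 (seen)
  visit S3: S3--a-->S1 (seen), S3--b-->S1 (seen)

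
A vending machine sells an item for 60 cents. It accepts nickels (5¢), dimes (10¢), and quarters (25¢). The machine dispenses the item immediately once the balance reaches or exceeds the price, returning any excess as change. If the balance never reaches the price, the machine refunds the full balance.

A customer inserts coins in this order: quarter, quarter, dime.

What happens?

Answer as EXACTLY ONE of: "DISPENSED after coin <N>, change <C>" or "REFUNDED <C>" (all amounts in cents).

Price: 60¢
Coin 1 (quarter, 25¢): balance = 25¢
Coin 2 (quarter, 25¢): balance = 50¢
Coin 3 (dime, 10¢): balance = 60¢
  → balance >= price → DISPENSE, change = 60 - 60 = 0¢

Answer: DISPENSED after coin 3, change 0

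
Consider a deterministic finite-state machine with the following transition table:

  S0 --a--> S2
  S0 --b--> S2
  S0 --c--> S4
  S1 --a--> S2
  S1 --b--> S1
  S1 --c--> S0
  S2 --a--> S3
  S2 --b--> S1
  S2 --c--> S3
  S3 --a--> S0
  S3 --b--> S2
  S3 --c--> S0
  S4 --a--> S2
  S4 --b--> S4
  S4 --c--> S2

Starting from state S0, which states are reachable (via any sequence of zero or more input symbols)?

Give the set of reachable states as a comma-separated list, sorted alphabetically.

Answer: S0, S1, S2, S3, S4

Derivation:
BFS from S0:
  visit S0: S0--a-->S2 (new), S0--b-->S2 (seen), S0--c-->S4 (new)
  visit S2: S2--a-->S3 (new), S2--b-->S1 (new), S2--c-->S3 (seen)
  visit S4: S4--a-->S2 (seen), S4--b-->S4 (seen), S4--c-->S2 (seen)
  visit S3: S3--a-->S0 (seen), S3--b-->S2 (seen), S3--c-->S0 (seen)
  visit S1: S1--a-->S2 (seen), S1--b-->S1 (seen), S1--c-->S0 (seen)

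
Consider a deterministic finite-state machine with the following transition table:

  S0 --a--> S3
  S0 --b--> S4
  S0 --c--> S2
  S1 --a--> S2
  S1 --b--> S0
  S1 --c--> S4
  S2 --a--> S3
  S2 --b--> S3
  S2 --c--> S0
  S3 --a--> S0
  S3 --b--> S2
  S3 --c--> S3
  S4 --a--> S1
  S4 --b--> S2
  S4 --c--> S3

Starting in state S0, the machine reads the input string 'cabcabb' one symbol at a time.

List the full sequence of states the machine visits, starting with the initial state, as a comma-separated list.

Answer: S0, S2, S3, S2, S0, S3, S2, S3

Derivation:
Start: S0
  read 'c': S0 --c--> S2
  read 'a': S2 --a--> S3
  read 'b': S3 --b--> S2
  read 'c': S2 --c--> S0
  read 'a': S0 --a--> S3
  read 'b': S3 --b--> S2
  read 'b': S2 --b--> S3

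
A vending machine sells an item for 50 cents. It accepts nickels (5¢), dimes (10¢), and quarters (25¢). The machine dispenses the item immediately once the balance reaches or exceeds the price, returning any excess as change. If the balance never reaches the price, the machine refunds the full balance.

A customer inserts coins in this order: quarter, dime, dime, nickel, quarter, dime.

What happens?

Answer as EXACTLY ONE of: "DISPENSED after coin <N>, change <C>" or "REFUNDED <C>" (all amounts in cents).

Answer: DISPENSED after coin 4, change 0

Derivation:
Price: 50¢
Coin 1 (quarter, 25¢): balance = 25¢
Coin 2 (dime, 10¢): balance = 35¢
Coin 3 (dime, 10¢): balance = 45¢
Coin 4 (nickel, 5¢): balance = 50¢
  → balance >= price → DISPENSE, change = 50 - 50 = 0¢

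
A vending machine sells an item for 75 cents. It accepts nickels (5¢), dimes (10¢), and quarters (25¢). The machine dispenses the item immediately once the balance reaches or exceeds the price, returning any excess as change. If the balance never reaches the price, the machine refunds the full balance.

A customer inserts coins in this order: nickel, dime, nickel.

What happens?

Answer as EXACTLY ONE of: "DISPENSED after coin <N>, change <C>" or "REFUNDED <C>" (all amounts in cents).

Answer: REFUNDED 20

Derivation:
Price: 75¢
Coin 1 (nickel, 5¢): balance = 5¢
Coin 2 (dime, 10¢): balance = 15¢
Coin 3 (nickel, 5¢): balance = 20¢
All coins inserted, balance 20¢ < price 75¢ → REFUND 20¢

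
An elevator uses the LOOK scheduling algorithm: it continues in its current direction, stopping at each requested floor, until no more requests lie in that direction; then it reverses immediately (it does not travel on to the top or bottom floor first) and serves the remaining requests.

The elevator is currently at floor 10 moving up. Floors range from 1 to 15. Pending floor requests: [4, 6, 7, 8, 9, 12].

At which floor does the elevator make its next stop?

Answer: 12

Derivation:
Current floor: 10, direction: up
Requests above: [12]
Requests below: [4, 6, 7, 8, 9]
Moving up and requests lie above → nearest above is min([12]) = 12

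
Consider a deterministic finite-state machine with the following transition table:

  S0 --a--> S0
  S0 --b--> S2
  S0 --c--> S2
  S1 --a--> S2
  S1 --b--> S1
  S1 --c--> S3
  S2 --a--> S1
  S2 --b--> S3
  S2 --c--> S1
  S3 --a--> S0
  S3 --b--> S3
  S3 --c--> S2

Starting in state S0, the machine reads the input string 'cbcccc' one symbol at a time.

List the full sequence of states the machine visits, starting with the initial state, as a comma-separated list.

Start: S0
  read 'c': S0 --c--> S2
  read 'b': S2 --b--> S3
  read 'c': S3 --c--> S2
  read 'c': S2 --c--> S1
  read 'c': S1 --c--> S3
  read 'c': S3 --c--> S2

Answer: S0, S2, S3, S2, S1, S3, S2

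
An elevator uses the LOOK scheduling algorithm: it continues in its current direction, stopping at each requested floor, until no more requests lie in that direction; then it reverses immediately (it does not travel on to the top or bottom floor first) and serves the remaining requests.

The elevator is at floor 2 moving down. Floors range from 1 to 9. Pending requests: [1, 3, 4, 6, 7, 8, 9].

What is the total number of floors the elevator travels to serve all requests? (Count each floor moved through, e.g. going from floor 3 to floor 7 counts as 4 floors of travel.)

Answer: 9

Derivation:
Start at floor 2 moving down, LOOK stop order: [1, 3, 4, 6, 7, 8, 9]
  2 → 1: |1-2| = 1, total = 1
  1 → 3: |3-1| = 2, total = 3
  3 → 4: |4-3| = 1, total = 4
  4 → 6: |6-4| = 2, total = 6
  6 → 7: |7-6| = 1, total = 7
  7 → 8: |8-7| = 1, total = 8
  8 → 9: |9-8| = 1, total = 9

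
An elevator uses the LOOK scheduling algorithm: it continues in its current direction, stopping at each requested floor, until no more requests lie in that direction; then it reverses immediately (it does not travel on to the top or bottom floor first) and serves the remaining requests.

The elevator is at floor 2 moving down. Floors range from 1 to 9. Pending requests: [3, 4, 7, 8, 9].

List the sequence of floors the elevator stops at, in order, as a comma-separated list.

Current: 2, moving DOWN
Serve below first (descending): []
Then reverse, serve above (ascending): [3, 4, 7, 8, 9]

Answer: 3, 4, 7, 8, 9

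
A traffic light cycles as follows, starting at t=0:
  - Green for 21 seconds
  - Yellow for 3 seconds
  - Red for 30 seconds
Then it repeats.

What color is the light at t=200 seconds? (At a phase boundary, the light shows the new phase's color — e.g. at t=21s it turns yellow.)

Cycle length = 21 + 3 + 30 = 54s
t = 200, phase_t = 200 mod 54 = 38
38 >= 24 → RED

Answer: red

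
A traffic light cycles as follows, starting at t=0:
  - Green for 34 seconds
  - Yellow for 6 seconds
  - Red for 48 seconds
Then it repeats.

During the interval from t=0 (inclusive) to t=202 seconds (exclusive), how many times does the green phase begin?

Answer: 3

Derivation:
Cycle = 34+6+48 = 88s
green phase starts at t = k*88 + 0 for k=0,1,2,...
Need k*88+0 < 202 → k < 2.295
k ∈ {0, ..., 2} → 3 starts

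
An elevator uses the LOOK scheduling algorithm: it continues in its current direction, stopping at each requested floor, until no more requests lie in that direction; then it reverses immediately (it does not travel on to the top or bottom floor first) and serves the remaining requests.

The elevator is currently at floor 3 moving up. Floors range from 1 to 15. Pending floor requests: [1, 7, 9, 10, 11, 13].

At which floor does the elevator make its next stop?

Current floor: 3, direction: up
Requests above: [7, 9, 10, 11, 13]
Requests below: [1]
Moving up and requests lie above → nearest above is min([7, 9, 10, 11, 13]) = 7

Answer: 7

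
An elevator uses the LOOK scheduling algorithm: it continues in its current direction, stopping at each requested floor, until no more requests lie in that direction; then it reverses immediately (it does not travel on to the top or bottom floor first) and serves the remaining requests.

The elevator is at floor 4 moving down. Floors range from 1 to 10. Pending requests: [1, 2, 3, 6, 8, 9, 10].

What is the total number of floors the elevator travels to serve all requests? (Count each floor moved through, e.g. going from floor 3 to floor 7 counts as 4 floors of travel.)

Answer: 12

Derivation:
Start at floor 4 moving down, LOOK stop order: [3, 2, 1, 6, 8, 9, 10]
  4 → 3: |3-4| = 1, total = 1
  3 → 2: |2-3| = 1, total = 2
  2 → 1: |1-2| = 1, total = 3
  1 → 6: |6-1| = 5, total = 8
  6 → 8: |8-6| = 2, total = 10
  8 → 9: |9-8| = 1, total = 11
  9 → 10: |10-9| = 1, total = 12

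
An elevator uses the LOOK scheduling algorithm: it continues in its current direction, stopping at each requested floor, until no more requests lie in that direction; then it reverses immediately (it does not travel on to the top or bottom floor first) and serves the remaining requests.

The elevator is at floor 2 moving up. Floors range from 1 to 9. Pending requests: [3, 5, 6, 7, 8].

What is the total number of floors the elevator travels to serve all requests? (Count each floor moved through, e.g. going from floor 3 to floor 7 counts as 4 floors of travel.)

Start at floor 2 moving up, LOOK stop order: [3, 5, 6, 7, 8]
  2 → 3: |3-2| = 1, total = 1
  3 → 5: |5-3| = 2, total = 3
  5 → 6: |6-5| = 1, total = 4
  6 → 7: |7-6| = 1, total = 5
  7 → 8: |8-7| = 1, total = 6

Answer: 6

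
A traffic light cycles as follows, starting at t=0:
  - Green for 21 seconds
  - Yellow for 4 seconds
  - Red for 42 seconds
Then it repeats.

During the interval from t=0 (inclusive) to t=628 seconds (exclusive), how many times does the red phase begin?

Answer: 9

Derivation:
Cycle = 21+4+42 = 67s
red phase starts at t = k*67 + 25 for k=0,1,2,...
Need k*67+25 < 628 → k < 9.000
k ∈ {0, ..., 8} → 9 starts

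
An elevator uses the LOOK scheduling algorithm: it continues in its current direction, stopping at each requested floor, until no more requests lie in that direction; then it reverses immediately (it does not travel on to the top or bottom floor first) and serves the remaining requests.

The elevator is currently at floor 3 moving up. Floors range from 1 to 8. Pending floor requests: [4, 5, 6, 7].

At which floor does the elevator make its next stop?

Current floor: 3, direction: up
Requests above: [4, 5, 6, 7]
Requests below: []
Moving up and requests lie above → nearest above is min([4, 5, 6, 7]) = 4

Answer: 4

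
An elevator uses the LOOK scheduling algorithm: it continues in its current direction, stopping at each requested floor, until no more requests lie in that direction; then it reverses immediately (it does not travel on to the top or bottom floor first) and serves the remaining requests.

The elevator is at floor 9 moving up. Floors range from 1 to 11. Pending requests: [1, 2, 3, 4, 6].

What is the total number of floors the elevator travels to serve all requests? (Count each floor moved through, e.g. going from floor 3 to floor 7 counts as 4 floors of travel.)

Start at floor 9 moving up, LOOK stop order: [6, 4, 3, 2, 1]
  9 → 6: |6-9| = 3, total = 3
  6 → 4: |4-6| = 2, total = 5
  4 → 3: |3-4| = 1, total = 6
  3 → 2: |2-3| = 1, total = 7
  2 → 1: |1-2| = 1, total = 8

Answer: 8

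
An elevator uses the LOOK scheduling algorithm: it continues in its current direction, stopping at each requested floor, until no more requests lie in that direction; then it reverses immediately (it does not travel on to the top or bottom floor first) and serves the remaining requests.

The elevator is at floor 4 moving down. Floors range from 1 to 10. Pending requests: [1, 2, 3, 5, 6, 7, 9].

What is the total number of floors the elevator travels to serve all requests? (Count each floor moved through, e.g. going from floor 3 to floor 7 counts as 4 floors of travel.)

Answer: 11

Derivation:
Start at floor 4 moving down, LOOK stop order: [3, 2, 1, 5, 6, 7, 9]
  4 → 3: |3-4| = 1, total = 1
  3 → 2: |2-3| = 1, total = 2
  2 → 1: |1-2| = 1, total = 3
  1 → 5: |5-1| = 4, total = 7
  5 → 6: |6-5| = 1, total = 8
  6 → 7: |7-6| = 1, total = 9
  7 → 9: |9-7| = 2, total = 11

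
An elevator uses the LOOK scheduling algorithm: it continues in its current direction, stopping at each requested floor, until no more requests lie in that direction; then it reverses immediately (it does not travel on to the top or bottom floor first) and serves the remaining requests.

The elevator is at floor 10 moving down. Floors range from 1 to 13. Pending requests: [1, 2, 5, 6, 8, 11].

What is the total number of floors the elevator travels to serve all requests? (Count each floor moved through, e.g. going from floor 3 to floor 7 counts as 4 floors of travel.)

Start at floor 10 moving down, LOOK stop order: [8, 6, 5, 2, 1, 11]
  10 → 8: |8-10| = 2, total = 2
  8 → 6: |6-8| = 2, total = 4
  6 → 5: |5-6| = 1, total = 5
  5 → 2: |2-5| = 3, total = 8
  2 → 1: |1-2| = 1, total = 9
  1 → 11: |11-1| = 10, total = 19

Answer: 19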